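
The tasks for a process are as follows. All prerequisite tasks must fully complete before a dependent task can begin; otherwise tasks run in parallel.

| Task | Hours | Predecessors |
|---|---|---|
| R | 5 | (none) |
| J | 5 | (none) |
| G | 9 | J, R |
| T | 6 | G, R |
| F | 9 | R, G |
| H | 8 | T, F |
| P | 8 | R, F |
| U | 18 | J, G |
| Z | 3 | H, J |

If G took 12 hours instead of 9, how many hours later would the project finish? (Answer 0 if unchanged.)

3

The binding path is R→G→F→H→Z = 5+9+9+8+3 = 34; finish at 34 hours.
G is on the critical path; changing it to 12 makes that path 37 hours.
No other chain overtakes it, so the finish is 37 hours.
Change in finish: 37 − 34 = +3 hours.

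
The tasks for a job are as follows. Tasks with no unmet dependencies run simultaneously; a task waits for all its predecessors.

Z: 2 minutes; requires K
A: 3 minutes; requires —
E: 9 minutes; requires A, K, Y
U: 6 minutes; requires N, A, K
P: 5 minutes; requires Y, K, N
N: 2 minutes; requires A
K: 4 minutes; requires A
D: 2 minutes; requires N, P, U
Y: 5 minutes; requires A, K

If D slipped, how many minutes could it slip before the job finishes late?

2

The longest chain is A→K→Y→E = 3+4+5+9 = 21; overall finish 21 minutes.
Longest path through D: 19 minutes (earliest finish 19, latest finish 21).
Slack of D = 19 − 17 = 2 minutes.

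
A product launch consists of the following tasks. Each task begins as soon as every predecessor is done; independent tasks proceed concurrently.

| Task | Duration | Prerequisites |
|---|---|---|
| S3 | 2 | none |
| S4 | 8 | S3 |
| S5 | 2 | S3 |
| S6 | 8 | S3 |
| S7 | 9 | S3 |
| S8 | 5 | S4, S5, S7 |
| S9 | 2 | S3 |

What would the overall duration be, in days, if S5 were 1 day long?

16

Actual critical path: S3→S7→S8 = 2+9+5 = 16 ⇒ 16 days.
The longest path through S5 is only 9 days, so S5 has float 7.
That remains the longest chain; total 16 days.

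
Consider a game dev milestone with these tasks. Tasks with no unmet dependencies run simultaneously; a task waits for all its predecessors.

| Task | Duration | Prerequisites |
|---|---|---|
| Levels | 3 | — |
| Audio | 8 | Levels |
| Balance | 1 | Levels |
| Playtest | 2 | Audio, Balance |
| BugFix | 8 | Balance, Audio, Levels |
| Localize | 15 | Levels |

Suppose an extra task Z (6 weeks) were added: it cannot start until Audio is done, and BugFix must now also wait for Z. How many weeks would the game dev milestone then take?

25

Originally the game dev milestone takes 19 weeks.
With Z inserted, BugFix now waits for max(Balance, Audio, Levels, Z).
New critical path: Levels→Audio→Z→BugFix = 3+8+6+8 = 25 ⇒ 25 weeks.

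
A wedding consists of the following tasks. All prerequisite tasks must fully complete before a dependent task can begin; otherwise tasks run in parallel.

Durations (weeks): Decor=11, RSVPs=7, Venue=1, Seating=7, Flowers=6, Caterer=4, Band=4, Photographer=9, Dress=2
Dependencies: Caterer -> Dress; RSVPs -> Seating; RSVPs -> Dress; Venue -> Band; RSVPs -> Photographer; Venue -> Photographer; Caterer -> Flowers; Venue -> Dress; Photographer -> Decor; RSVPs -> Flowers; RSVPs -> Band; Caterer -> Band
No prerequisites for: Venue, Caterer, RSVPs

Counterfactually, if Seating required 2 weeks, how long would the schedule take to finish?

27

Critical path before the change: RSVPs→Photographer→Decor = 7+9+11 = 27 giving 27 weeks.
Seating is off the critical path — its longest chain is 14 weeks, giving 13 of slack.
That remains the longest chain; total 27 weeks.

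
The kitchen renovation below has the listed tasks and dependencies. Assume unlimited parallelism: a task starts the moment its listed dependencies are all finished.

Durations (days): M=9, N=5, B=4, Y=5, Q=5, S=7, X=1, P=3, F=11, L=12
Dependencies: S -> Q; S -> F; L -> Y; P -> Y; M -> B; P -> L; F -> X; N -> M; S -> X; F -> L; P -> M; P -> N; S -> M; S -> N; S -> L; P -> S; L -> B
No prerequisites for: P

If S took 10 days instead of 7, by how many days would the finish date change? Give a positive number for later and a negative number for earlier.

3

As given, the longest chain is P→S→F→L→Y = 3+7+11+12+5 = 38, so the finish is 38 days.
S lies on that path, so at 10 days the path becomes 41 days.
That remains the longest chain; total 41 days.
Change in finish: 41 − 38 = +3 days.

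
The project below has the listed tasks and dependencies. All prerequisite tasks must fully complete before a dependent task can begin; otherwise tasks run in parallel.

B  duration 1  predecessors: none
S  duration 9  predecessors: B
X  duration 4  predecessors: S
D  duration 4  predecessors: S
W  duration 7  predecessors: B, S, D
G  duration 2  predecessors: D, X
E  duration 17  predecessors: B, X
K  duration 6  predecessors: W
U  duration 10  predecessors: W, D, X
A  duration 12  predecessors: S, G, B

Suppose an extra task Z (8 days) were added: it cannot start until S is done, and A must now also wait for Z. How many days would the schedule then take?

31

Originally the schedule takes 31 days.
With Z inserted, A now waits for max(S, G, B, Z).
New critical path: B→S→X→E = 1+9+4+17 = 31 ⇒ 31 days.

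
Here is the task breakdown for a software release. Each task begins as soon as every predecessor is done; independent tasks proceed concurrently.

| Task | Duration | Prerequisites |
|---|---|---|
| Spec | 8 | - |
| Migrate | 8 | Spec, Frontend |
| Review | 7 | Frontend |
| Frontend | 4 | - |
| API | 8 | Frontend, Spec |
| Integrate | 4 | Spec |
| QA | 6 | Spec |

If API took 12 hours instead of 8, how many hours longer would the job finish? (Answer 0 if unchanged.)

Baseline: Spec→API = 8+8 = 16 → 16 hours.
API lies on that path, so at 12 hours the path becomes 20 hours.
The critical path is still Spec→API; finish is now 20 hours.
Change in finish: 20 − 16 = +4 hours.

4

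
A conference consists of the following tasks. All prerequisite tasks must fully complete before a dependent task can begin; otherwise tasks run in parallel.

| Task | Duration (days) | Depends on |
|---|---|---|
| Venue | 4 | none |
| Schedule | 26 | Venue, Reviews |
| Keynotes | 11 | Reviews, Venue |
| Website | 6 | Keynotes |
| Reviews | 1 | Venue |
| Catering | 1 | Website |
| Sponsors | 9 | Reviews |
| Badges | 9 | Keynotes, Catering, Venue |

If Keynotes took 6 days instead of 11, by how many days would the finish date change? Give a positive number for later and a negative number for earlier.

-1

Critical path before the change: Venue→Reviews→Keynotes→Website→Catering→Badges = 4+1+11+6+1+9 = 32 giving 32 days.
Keynotes is on the critical path; changing it to 6 makes that path 27 days.
Now Venue→Reviews→Schedule = 4+1+26 = 31 is longest, so the finish becomes 31 days.
Change in finish: 31 − 32 = -1 days.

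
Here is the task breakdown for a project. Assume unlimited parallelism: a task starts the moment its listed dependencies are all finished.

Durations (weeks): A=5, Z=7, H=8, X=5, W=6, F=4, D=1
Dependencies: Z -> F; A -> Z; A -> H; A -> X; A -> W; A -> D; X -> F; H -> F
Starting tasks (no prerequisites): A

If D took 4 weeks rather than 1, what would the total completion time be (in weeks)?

Critical path before the change: A→H→F = 5+8+4 = 17 giving 17 weeks.
D has 11 weeks of float (longest path through it is 6).
No other chain overtakes it, so the finish is 17 weeks.

17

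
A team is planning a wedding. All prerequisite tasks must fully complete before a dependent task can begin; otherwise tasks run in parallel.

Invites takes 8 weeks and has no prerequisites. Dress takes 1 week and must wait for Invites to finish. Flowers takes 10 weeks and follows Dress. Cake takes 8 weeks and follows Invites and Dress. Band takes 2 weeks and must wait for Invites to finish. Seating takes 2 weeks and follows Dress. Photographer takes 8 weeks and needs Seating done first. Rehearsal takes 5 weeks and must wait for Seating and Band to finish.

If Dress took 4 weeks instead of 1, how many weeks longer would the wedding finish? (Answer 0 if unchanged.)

3

As given, the longest chain is Invites→Dress→Flowers = 8+1+10 = 19, so the finish is 19 weeks.
Dress is on the critical path; changing it to 4 makes that path 22 weeks.
That remains the longest chain; total 22 weeks.
Change in finish: 22 − 19 = +3 weeks.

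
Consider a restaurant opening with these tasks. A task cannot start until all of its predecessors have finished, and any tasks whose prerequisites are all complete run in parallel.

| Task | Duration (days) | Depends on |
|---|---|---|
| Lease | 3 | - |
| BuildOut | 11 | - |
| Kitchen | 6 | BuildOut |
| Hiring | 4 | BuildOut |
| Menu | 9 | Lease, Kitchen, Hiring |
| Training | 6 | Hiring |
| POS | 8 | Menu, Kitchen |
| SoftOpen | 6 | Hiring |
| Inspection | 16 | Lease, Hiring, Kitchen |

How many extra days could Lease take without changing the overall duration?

14

The longest chain is BuildOut→Kitchen→Menu→POS = 11+6+9+8 = 34; overall finish 34 days.
Longest path through Lease: 20 days (earliest finish 3, latest finish 17).
Float = 34 − 20 = 14.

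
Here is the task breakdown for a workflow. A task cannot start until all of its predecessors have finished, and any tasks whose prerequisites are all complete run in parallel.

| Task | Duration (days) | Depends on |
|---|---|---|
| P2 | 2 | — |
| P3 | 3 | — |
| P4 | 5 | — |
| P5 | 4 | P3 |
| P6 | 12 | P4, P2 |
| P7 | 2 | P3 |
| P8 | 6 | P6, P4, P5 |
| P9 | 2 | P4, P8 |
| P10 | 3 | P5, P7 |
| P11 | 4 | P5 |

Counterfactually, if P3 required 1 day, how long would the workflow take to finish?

25

The binding path is P4→P6→P8→P9 = 5+12+6+2 = 25; finish at 25 days.
The longest path through P3 is only 15 days, so P3 has float 10.
The critical path is still P4→P6→P8→P9; finish is now 25 days.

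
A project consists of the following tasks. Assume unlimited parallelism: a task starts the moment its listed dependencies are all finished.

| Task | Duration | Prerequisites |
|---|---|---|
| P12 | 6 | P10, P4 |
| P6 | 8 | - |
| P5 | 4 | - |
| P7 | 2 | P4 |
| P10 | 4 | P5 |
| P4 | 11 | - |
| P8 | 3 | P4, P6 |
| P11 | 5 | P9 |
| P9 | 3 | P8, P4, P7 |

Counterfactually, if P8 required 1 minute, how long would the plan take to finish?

Actual critical path: P4→P8→P9→P11 = 11+3+3+5 = 22 ⇒ 22 minutes.
P8 is on the critical path; changing it to 1 makes that path 20 minutes.
Now P4→P7→P9→P11 = 11+2+3+5 = 21 is longest, so the finish becomes 21 minutes.

21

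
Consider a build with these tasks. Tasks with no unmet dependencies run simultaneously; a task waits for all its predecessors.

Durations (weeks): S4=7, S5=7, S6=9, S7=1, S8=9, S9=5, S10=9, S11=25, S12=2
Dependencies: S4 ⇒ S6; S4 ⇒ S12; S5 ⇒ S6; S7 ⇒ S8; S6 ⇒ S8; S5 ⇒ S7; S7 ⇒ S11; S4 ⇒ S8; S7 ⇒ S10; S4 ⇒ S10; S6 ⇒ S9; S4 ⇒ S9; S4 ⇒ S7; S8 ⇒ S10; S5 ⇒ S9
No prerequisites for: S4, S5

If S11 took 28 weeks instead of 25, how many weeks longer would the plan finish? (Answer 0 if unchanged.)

As given, the longest chain is S4→S6→S8→S10 = 7+9+9+9 = 34, so the finish is 34 weeks.
The longest path through S11 is only 33 weeks, so S11 has float 1.
The binding chain switches to S4→S7→S11 = 7+1+28 = 36; finish 36 weeks.
Change in finish: 36 − 34 = +2 weeks.

2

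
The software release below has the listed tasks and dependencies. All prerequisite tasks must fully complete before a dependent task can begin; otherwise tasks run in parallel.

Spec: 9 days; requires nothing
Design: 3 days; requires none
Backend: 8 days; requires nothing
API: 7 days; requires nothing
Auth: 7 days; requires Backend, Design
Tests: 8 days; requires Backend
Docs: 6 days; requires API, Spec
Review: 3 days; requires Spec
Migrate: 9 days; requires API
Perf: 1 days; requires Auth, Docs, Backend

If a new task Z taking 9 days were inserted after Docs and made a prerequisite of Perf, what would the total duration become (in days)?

25

Originally the job takes 16 days.
With Z inserted, Perf now waits for max(Auth, Docs, Backend, Z).
New critical path: Spec→Docs→Z→Perf = 9+6+9+1 = 25 ⇒ 25 days.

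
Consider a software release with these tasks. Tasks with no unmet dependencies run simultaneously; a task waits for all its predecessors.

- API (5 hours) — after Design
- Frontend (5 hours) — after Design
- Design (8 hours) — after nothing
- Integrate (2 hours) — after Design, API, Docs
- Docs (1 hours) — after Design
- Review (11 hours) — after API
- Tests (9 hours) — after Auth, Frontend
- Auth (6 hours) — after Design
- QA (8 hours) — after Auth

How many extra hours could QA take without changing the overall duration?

Design→API→Review = 8+5+11 = 24 sets the makespan at 24 hours.
The longest chain containing QA totals 22 hours.
Slack of QA = 16 − 14 = 2 hours.

2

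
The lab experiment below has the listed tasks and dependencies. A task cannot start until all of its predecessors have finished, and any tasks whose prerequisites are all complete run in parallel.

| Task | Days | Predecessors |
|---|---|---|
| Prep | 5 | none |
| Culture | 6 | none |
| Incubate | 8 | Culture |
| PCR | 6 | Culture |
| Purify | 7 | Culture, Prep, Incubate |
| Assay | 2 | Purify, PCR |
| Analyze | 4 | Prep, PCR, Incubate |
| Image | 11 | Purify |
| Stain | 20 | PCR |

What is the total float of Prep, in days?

9

Critical path: Culture→Incubate→Purify→Image = 6+8+7+11 = 32, so the finish is 32 days.
The longest chain containing Prep totals 23 days.
So Prep can slip 14 − 5 = 9 days.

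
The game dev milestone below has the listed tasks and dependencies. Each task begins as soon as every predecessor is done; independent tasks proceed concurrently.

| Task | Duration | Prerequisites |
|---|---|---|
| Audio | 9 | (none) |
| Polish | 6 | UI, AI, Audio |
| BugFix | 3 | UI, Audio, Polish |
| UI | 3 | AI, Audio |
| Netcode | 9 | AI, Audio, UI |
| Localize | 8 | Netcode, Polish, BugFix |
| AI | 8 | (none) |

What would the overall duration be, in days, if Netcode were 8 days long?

29

The binding path is Audio→UI→Netcode→Localize = 9+3+9+8 = 29; finish at 29 days.
Netcode lies on that path, so at 8 days the path becomes 28 days.
The binding chain switches to Audio→UI→Polish→BugFix→Localize = 9+3+6+3+8 = 29; finish 29 days.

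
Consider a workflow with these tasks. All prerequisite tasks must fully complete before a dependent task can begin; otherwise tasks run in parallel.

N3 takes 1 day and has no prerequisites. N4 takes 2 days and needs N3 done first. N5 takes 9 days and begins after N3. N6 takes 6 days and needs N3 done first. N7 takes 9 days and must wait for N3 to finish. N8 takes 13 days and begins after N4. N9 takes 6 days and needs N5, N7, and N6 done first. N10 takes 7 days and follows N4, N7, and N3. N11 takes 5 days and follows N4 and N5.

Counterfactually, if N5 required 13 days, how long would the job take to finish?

Baseline: N3→N7→N10 = 1+9+7 = 17 → 17 days.
N5 is off the critical path — its longest chain is 16 days, giving 1 of slack.
Now N3→N5→N9 = 1+13+6 = 20 is longest, so the finish becomes 20 days.

20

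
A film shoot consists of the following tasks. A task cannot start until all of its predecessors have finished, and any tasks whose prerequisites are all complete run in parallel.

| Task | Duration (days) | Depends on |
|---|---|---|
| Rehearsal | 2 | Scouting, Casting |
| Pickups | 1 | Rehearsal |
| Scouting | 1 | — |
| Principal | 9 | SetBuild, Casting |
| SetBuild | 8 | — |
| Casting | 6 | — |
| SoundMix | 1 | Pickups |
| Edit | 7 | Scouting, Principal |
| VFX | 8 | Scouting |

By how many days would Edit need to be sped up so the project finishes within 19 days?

Current finish: 24 days; target: 19.
Edit is on every critical path, so each day cut from Edit cuts the finish by one (this holds down to a finish of 18).
Need 24 − 19 = 5 days off Edit → Edit becomes 2 days, finish becomes 19.

5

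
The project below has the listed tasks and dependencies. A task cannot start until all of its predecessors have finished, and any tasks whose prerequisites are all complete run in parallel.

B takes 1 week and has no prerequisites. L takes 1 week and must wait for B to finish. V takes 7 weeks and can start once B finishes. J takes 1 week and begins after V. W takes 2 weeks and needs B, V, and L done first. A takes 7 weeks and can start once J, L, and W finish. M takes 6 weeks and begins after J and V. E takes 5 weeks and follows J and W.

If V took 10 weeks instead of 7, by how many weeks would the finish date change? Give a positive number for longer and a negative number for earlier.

3

The binding path is B→V→W→A = 1+7+2+7 = 17; finish at 17 weeks.
V lies on that path, so at 10 weeks the path becomes 20 weeks.
The critical path is still B→V→W→A; finish is now 20 weeks.
Change in finish: 20 − 17 = +3 weeks.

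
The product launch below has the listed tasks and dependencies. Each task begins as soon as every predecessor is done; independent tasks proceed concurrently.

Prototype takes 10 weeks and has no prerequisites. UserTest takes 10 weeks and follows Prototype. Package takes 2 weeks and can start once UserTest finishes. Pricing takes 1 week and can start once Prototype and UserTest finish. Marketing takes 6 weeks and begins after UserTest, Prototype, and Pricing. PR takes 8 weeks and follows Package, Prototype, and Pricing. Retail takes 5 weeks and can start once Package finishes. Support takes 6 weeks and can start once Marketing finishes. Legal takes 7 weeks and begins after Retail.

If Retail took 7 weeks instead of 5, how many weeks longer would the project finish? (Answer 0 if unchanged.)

Critical path before the change: Prototype→UserTest→Package→Retail→Legal = 10+10+2+5+7 = 34 giving 34 weeks.
Retail lies on that path, so at 7 weeks the path becomes 36 weeks.
No other chain overtakes it, so the finish is 36 weeks.
Change in finish: 36 − 34 = +2 weeks.

2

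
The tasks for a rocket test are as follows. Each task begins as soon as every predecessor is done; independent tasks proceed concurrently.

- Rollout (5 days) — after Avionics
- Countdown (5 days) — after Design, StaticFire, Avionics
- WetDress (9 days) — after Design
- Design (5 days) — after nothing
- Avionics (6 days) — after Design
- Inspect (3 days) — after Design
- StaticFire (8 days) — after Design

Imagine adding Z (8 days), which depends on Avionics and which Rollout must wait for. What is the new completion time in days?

24

Originally the rocket test takes 18 days.
With Z inserted, Rollout now waits for max(Avionics, Z).
New critical path: Design→Avionics→Z→Rollout = 5+6+8+5 = 24 ⇒ 24 days.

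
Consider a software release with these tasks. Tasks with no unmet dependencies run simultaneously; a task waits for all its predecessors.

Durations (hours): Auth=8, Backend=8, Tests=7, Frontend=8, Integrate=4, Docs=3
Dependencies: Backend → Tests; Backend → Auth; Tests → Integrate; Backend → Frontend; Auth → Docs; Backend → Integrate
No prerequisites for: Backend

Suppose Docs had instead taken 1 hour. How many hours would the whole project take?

Critical path before the change: Backend→Auth→Docs = 8+8+3 = 19 giving 19 hours.
Docs is on the critical path; changing it to 1 makes that path 17 hours.
Now Backend→Tests→Integrate = 8+7+4 = 19 is longest, so the finish becomes 19 hours.

19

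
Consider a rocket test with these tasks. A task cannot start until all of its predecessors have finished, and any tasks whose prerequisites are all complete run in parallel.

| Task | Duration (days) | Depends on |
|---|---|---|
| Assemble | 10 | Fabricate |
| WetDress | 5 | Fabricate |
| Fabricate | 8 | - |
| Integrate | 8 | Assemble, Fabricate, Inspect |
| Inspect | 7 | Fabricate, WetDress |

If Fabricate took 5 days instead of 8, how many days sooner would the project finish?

The binding path is Fabricate→WetDress→Inspect→Integrate = 8+5+7+8 = 28; finish at 28 days.
Fabricate is on the critical path; changing it to 5 makes that path 25 days.
No other chain overtakes it, so the finish is 25 days.
Change in finish: 25 − 28 = -3 days.

3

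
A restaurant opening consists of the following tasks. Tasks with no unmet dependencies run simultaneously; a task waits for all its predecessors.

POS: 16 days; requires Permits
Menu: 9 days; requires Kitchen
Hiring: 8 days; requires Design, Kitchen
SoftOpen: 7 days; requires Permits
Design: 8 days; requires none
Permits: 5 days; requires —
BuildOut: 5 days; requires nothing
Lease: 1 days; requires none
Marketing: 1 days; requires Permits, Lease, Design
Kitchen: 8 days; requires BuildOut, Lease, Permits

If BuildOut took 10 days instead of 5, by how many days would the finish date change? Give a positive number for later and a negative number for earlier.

5

Actual critical path: BuildOut→Kitchen→Menu = 5+8+9 = 22 ⇒ 22 days.
BuildOut is on the critical path; changing it to 10 makes that path 27 days.
That remains the longest chain; total 27 days.
Change in finish: 27 − 22 = +5 days.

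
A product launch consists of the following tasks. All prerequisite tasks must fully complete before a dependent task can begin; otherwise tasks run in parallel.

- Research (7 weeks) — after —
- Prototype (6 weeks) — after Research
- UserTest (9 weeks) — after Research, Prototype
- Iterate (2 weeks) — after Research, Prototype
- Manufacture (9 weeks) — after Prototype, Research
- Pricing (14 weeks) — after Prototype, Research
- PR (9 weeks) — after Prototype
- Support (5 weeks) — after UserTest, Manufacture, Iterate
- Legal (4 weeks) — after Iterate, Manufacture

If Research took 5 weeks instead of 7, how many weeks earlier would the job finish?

2

Actual critical path: Research→Prototype→UserTest→Support = 7+6+9+5 = 27 ⇒ 27 weeks.
Research is on the critical path; changing it to 5 makes that path 25 weeks.
No other chain overtakes it, so the finish is 25 weeks.
Change in finish: 25 − 27 = -2 weeks.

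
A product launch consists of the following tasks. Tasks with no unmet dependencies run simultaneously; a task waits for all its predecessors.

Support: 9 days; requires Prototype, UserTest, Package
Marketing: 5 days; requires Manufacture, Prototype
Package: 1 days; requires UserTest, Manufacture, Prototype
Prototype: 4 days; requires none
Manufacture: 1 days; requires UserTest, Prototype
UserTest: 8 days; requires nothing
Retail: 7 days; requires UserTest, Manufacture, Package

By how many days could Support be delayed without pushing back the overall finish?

0

UserTest→Manufacture→Package→Support = 8+1+1+9 = 19 sets the makespan at 19 days.
Support finishes as early as 19 and must finish by 19.
Float = 19 − 19 = 0.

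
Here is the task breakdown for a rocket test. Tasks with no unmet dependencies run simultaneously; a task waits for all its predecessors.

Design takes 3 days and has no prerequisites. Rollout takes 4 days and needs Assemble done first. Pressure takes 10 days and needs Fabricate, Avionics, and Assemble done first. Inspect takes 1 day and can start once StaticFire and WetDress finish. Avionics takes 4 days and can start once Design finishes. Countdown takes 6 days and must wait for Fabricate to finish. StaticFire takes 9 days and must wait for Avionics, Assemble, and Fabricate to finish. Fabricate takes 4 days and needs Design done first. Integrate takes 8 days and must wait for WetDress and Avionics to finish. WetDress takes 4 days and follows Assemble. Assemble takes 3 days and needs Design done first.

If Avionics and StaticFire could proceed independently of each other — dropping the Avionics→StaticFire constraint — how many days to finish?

Original critical path: Design→Assemble→WetDress→Integrate = 3+3+4+8 = 18 ⇒ 18 days.
Dropping Avionics→StaticFire doesn't change StaticFire's earliest start (7); another predecessor still binds.
After: Design→Assemble→WetDress→Integrate = 3+3+4+8 = 18 → 18 days.

18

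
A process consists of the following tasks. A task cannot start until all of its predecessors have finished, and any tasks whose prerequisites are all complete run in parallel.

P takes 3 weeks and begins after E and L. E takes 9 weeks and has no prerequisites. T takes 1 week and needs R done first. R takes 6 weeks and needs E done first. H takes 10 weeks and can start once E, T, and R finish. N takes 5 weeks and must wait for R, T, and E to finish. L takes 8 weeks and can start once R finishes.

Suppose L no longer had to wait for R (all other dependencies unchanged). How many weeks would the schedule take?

26

Original critical path: E→R→T→H = 9+6+1+10 = 26 ⇒ 26 weeks.
Without R→L, L's earliest start moves from 15 to 0.
After: E→R→T→H = 9+6+1+10 = 26 → 26 weeks.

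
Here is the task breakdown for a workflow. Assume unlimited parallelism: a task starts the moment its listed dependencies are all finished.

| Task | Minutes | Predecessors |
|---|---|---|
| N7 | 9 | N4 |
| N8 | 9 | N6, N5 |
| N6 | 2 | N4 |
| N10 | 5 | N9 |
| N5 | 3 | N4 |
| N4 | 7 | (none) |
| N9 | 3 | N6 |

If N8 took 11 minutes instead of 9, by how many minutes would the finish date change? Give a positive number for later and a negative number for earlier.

2

Actual critical path: N4→N5→N8 = 7+3+9 = 19 ⇒ 19 minutes.
N8 is on the critical path; changing it to 11 makes that path 21 minutes.
That remains the longest chain; total 21 minutes.
Change in finish: 21 − 19 = +2 minutes.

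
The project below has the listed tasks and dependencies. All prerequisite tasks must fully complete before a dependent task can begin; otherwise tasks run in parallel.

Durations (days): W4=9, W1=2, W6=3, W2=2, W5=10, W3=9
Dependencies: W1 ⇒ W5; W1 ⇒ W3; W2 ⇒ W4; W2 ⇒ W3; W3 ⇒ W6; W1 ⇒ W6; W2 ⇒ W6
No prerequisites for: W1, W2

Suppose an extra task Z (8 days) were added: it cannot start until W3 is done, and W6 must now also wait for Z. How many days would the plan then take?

22

Originally the plan takes 14 days.
With Z inserted, W6 now waits for max(W3, W2, W1, Z).
New critical path: W1→W3→Z→W6 = 2+9+8+3 = 22 ⇒ 22 days.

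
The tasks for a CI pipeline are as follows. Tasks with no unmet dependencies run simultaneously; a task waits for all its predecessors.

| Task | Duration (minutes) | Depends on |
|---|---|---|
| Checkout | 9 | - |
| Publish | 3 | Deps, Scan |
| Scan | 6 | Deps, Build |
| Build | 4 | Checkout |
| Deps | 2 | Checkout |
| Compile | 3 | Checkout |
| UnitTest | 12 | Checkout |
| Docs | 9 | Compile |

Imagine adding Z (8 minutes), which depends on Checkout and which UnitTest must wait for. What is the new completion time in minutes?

29

Originally the plan takes 22 minutes.
With Z inserted, UnitTest now waits for max(Checkout, Z).
New critical path: Checkout→Z→UnitTest = 9+8+12 = 29 ⇒ 29 minutes.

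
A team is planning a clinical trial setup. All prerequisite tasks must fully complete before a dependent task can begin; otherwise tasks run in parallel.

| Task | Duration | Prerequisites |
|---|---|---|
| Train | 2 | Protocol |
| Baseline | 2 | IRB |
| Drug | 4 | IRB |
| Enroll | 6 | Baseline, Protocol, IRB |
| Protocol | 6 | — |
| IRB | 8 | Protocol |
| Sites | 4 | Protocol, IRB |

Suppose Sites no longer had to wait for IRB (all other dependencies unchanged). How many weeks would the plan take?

22

With the dependency in place, Protocol→IRB→Baseline→Enroll = 6+8+2+6 = 22 sets the finish at 22 weeks.
Without IRB→Sites, Sites's earliest start moves from 14 to 6.
The longest chain is now Protocol→IRB→Baseline→Enroll = 6+8+2+6 = 22, so the plan takes 22 weeks.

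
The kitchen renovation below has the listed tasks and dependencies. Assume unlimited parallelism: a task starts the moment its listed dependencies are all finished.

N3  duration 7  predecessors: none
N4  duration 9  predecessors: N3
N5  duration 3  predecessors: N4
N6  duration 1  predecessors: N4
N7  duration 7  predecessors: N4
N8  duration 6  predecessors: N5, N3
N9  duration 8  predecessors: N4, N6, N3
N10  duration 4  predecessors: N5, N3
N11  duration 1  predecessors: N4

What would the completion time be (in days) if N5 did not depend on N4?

25

Before: longest chain N3→N4→N5→N8 = 7+9+3+6 = 25, finish 25.
Without N4→N5, N5's earliest start moves from 16 to 0.
The longest chain is now N3→N4→N6→N9 = 7+9+1+8 = 25, so the schedule takes 25 days.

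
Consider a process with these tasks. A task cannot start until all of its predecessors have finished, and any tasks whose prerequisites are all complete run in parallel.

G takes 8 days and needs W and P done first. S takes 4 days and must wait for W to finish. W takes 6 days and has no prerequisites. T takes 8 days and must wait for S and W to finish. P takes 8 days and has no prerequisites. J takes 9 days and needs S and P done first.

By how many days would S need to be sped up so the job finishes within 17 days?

Current finish: 19 days; target: 17.
S is on every critical path, so each day cut from S cuts the finish by one (this holds down to a finish of 17).
Need 19 − 17 = 2 days off S → S becomes 2 days, finish becomes 17.

2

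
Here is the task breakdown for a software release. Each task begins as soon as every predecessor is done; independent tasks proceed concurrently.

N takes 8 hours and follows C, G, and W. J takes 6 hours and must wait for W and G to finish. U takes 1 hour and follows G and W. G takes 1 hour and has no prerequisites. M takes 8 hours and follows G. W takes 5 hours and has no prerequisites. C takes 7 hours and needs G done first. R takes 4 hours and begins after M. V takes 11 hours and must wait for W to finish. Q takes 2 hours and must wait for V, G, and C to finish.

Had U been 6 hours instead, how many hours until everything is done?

Baseline: W→V→Q = 5+11+2 = 18 → 18 hours.
The longest path through U is only 6 hours, so U has float 12.
No other chain overtakes it, so the finish is 18 hours.

18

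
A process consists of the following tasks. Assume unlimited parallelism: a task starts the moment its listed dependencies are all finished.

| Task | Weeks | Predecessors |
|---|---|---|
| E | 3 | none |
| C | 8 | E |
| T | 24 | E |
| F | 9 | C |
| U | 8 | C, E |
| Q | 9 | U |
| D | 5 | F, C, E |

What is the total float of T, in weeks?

1

The longest chain is E→C→U→Q = 3+8+8+9 = 28; overall finish 28 weeks.
Longest path through T: 27 weeks (earliest finish 27, latest finish 28).
So T can slip 28 − 27 = 1 week.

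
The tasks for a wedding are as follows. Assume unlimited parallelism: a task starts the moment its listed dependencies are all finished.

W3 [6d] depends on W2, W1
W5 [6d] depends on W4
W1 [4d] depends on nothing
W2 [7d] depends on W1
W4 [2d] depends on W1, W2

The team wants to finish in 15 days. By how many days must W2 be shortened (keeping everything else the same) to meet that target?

Current finish: 19 days; target: 15.
W2 is on every critical path, so each day cut from W2 cuts the finish by one (this holds down to a finish of 13).
Need 19 − 15 = 4 days off W2 → W2 becomes 3 days, finish becomes 15.

4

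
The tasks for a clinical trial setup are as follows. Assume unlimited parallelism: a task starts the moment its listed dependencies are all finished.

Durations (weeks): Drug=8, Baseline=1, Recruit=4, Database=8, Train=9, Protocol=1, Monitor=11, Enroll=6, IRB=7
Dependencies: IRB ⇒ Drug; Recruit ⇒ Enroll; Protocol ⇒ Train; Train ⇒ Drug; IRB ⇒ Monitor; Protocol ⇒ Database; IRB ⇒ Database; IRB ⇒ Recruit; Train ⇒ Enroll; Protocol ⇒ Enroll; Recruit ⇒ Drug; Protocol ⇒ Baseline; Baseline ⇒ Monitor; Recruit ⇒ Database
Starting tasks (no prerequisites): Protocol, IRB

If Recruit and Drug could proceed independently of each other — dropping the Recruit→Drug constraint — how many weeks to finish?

Original critical path: IRB→Recruit→Drug = 7+4+8 = 19 ⇒ 19 weeks.
Without Recruit→Drug, Drug's earliest start moves from 11 to 10.
The longest chain is now IRB→Recruit→Database = 7+4+8 = 19, so the schedule takes 19 weeks.

19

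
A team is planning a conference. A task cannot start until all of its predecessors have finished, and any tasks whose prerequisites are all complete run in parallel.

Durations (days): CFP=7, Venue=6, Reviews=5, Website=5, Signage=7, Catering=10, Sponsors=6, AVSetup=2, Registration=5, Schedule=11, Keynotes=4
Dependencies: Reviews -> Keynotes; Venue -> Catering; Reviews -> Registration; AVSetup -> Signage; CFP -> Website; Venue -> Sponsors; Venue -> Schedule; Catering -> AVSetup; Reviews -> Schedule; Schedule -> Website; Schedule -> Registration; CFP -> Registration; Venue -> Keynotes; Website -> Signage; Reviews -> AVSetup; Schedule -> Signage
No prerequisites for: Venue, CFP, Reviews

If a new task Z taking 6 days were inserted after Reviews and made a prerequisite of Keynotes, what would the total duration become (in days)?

Originally the project takes 29 days.
With Z inserted, Keynotes now waits for max(Reviews, Venue, Z).
New critical path: Venue→Schedule→Website→Signage = 6+11+5+7 = 29 ⇒ 29 days.

29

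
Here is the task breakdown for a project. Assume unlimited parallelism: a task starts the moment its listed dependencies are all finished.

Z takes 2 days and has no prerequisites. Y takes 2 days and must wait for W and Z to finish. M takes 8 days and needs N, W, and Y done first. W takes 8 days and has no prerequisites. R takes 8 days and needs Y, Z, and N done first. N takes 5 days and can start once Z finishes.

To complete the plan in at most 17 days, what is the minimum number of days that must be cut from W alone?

1

Current finish: 18 days; target: 17.
W is on every critical path, so each day cut from W cuts the finish by one (this holds down to a finish of 15).
Need 18 − 17 = 1 day off W → W becomes 7 days, finish becomes 17.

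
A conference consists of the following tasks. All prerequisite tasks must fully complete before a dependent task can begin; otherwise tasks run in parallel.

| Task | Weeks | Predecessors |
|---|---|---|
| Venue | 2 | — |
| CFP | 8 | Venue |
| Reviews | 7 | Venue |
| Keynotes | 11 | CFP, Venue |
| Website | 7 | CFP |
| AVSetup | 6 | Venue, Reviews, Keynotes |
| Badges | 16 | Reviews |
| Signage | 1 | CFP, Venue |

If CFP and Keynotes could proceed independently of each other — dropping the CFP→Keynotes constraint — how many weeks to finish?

Original critical path: Venue→CFP→Keynotes→AVSetup = 2+8+11+6 = 27 ⇒ 27 weeks.
Without CFP→Keynotes, Keynotes's earliest start moves from 10 to 2.
After: Venue→Reviews→Badges = 2+7+16 = 25 → 25 weeks.

25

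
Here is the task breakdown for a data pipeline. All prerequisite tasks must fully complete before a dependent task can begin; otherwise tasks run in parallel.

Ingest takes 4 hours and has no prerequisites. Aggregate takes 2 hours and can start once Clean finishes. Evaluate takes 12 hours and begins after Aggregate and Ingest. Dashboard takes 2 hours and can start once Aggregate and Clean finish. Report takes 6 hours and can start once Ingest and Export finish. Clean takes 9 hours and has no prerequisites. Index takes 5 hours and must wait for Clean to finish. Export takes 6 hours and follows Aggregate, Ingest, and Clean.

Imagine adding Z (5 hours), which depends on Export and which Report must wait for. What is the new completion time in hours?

Originally the data pipeline takes 23 hours.
With Z inserted, Report now waits for max(Ingest, Export, Z).
New critical path: Clean→Aggregate→Export→Z→Report = 9+2+6+5+6 = 28 ⇒ 28 hours.

28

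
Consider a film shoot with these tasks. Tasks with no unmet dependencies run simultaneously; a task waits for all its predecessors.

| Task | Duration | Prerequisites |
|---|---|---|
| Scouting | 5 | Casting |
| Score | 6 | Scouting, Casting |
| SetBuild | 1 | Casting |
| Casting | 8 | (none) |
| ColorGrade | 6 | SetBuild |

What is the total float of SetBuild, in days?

The longest chain is Casting→Scouting→Score = 8+5+6 = 19; overall finish 19 days.
The longest chain containing SetBuild totals 15 days.
Float = 19 − 15 = 4.

4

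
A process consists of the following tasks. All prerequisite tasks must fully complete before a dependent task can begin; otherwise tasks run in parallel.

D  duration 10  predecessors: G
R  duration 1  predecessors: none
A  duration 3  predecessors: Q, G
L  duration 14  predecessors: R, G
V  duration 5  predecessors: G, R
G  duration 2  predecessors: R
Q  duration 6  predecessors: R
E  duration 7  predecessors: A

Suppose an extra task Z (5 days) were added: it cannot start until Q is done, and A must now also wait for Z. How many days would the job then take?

22

Originally the job takes 17 days.
With Z inserted, A now waits for max(Q, G, Z).
New critical path: R→Q→Z→A→E = 1+6+5+3+7 = 22 ⇒ 22 days.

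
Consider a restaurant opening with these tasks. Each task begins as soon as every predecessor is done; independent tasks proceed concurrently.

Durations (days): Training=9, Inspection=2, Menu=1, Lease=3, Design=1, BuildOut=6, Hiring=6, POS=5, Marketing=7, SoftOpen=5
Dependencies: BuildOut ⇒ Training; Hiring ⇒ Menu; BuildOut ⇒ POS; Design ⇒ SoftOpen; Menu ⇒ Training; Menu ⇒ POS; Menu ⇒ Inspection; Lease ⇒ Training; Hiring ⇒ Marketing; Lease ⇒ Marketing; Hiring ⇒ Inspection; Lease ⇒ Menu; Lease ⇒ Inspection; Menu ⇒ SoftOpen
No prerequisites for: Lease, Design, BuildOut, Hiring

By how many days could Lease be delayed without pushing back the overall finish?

3

Hiring→Menu→Training = 6+1+9 = 16 sets the makespan at 16 days.
Longest path through Lease: 13 days (earliest finish 3, latest finish 6).
Float = 16 − 13 = 3.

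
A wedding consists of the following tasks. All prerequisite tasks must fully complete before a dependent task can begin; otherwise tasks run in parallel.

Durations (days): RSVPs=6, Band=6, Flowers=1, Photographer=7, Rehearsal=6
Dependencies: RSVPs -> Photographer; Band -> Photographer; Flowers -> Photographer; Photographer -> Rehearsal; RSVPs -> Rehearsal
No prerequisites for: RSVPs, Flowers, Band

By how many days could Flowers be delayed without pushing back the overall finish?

5

Critical path: RSVPs→Photographer→Rehearsal = 6+7+6 = 19, so the finish is 19 days.
Longest path through Flowers: 14 days (earliest finish 1, latest finish 6).
Float = 19 − 14 = 5.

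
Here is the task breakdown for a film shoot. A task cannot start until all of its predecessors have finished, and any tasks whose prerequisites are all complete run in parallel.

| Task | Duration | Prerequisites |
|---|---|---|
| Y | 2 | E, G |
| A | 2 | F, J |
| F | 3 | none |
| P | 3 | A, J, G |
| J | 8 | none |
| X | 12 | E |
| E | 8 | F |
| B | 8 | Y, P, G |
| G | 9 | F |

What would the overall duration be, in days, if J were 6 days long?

The binding path is F→E→X = 3+8+12 = 23; finish at 23 days.
The longest path through J is only 21 days, so J has float 2.
No other chain overtakes it, so the finish is 23 days.

23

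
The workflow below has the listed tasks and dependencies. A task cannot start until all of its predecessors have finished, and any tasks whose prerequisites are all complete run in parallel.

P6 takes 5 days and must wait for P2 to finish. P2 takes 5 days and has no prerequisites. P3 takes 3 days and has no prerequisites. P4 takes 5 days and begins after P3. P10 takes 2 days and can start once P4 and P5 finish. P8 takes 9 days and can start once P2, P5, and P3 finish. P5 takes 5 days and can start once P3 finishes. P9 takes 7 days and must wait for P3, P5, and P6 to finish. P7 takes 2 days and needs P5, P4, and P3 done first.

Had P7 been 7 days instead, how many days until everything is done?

17

As given, the longest chain is P2→P6→P9 = 5+5+7 = 17, so the finish is 17 days.
The longest path through P7 is only 10 days, so P7 has float 7.
The critical path is still P2→P6→P9; finish is now 17 days.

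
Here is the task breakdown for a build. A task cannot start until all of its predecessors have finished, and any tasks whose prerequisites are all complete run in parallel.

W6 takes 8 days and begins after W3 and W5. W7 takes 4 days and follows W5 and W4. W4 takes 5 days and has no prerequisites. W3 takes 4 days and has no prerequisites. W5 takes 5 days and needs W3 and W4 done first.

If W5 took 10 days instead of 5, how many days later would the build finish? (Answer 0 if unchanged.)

5

Actual critical path: W4→W5→W6 = 5+5+8 = 18 ⇒ 18 days.
W5 is on the critical path; changing it to 10 makes that path 23 days.
That remains the longest chain; total 23 days.
Change in finish: 23 − 18 = +5 days.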